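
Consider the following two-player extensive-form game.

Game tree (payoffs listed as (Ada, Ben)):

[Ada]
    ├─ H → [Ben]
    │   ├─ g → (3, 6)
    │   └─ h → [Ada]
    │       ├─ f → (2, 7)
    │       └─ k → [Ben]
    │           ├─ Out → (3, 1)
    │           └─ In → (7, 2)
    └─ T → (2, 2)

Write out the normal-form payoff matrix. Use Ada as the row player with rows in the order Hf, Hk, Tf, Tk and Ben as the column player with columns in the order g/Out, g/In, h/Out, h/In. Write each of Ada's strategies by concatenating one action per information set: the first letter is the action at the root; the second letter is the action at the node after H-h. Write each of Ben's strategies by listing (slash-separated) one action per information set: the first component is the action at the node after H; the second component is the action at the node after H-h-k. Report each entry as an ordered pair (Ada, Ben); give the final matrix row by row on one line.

        g/Out     g/In    h/Out     h/In
  Hf    (3,6)    (3,6)    (2,7)    (2,7)
  Hk    (3,6)    (3,6)    (3,1)    (7,2)
  Tf    (2,2)    (2,2)    (2,2)    (2,2)
  Tk    (2,2)    (2,2)    (2,2)    (2,2)

Hf: (3,6) (3,6) (2,7) (2,7) | Hk: (3,6) (3,6) (3,1) (7,2) | Tf: (2,2) (2,2) (2,2) (2,2) | Tk: (2,2) (2,2) (2,2) (2,2)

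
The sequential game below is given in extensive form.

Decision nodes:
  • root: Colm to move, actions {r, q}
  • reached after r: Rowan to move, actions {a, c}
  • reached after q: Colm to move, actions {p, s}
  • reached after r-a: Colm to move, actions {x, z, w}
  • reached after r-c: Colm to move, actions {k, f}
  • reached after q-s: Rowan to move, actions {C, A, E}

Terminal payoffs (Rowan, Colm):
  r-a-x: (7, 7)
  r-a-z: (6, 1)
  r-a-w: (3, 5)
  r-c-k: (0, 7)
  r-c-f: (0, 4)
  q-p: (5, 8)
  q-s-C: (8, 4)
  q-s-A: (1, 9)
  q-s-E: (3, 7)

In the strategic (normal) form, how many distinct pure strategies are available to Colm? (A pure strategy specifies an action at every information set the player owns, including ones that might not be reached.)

Colm owns the root with actions {r, q} — two choices.
Colm owns the node after q with actions {p, s} — two choices.
Colm owns the node after r-a with actions {x, z, w} — three choices.
Colm owns the node after r-c with actions {k, f} — two choices.
A pure strategy fixes one action at each information set independently, so the count is the product 2 × 2 × 3 × 2 = 24.
(For reference, Rowan has 6 pure strategies, giving a 24×6 normal-form matrix.)

24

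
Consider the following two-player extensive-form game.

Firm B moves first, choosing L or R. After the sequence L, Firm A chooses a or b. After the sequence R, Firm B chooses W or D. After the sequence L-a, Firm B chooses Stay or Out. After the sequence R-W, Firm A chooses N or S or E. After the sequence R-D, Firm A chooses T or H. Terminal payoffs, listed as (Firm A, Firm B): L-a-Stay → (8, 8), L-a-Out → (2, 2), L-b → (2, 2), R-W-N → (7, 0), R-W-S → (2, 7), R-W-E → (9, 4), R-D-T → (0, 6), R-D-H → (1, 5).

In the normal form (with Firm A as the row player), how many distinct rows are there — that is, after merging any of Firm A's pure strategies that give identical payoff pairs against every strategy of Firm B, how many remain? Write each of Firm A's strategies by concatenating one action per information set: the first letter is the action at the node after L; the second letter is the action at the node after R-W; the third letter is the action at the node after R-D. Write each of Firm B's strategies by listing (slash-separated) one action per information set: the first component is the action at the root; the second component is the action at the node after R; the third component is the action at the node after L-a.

Firm A has 12 pure strategies: aNT, aNH, aST, aSH, aET, aEH, bNT, bNH, bST, bSH, bET, bEH. Columns: L/W/Stay, L/W/Out, L/D/Stay, L/D/Out, R/W/Stay, R/W/Out, R/D/Stay, R/D/Out.
{aNT} → row (8,8) (2,2) (8,8) (2,2) (7,0) (7,0) (0,6) (0,6)
{aNH} → row (8,8) (2,2) (8,8) (2,2) (7,0) (7,0) (1,5) (1,5)
{aST} → row (8,8) (2,2) (8,8) (2,2) (2,7) (2,7) (0,6) (0,6)
{aSH} → row (8,8) (2,2) (8,8) (2,2) (2,7) (2,7) (1,5) (1,5)
{aET} → row (8,8) (2,2) (8,8) (2,2) (9,4) (9,4) (0,6) (0,6)
{aEH} → row (8,8) (2,2) (8,8) (2,2) (9,4) (9,4) (1,5) (1,5)
{bNT} → row (2,2) (2,2) (2,2) (2,2) (7,0) (7,0) (0,6) (0,6)
{bNH} → row (2,2) (2,2) (2,2) (2,2) (7,0) (7,0) (1,5) (1,5)
{bST} → row (2,2) (2,2) (2,2) (2,2) (2,7) (2,7) (0,6) (0,6)
{bSH} → row (2,2) (2,2) (2,2) (2,2) (2,7) (2,7) (1,5) (1,5)
{bET} → row (2,2) (2,2) (2,2) (2,2) (9,4) (9,4) (0,6) (0,6)
{bEH} → row (2,2) (2,2) (2,2) (2,2) (9,4) (9,4) (1,5) (1,5)
That's 12 distinct rows out of 12 strategies.

12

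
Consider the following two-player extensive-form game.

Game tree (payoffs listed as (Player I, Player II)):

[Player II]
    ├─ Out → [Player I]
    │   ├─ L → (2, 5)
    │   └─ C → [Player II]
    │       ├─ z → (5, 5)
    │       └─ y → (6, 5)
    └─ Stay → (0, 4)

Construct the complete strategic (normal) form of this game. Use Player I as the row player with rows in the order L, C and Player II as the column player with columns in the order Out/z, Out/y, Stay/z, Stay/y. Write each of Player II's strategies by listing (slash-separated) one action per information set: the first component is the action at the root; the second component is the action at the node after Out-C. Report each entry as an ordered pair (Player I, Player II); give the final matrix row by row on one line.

L: (2,5) (2,5) (0,4) (0,4) | C: (5,5) (6,5) (0,4) (0,4)

Row L: Out/z→(2,5), Out/y→(2,5), Stay/z→(0,4), Stay/y→(0,4)
Row C: Out/z→(5,5), Out/y→(6,5), Stay/z→(0,4), Stay/y→(0,4)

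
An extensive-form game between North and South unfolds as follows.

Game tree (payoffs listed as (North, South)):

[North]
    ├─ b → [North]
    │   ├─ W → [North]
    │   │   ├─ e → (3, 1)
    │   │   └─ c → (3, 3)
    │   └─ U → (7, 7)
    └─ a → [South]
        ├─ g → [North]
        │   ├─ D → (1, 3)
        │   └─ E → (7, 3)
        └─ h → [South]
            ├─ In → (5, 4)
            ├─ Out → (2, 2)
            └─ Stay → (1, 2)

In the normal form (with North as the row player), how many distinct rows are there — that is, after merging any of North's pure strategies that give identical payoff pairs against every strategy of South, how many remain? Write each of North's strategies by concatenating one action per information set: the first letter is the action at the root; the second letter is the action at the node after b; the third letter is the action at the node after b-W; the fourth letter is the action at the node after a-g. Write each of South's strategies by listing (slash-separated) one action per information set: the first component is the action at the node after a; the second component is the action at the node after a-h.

5

North has 16 pure strategies: bWeD, bWeE, bWcD, bWcE, bUeD, bUeE, bUcD, bUcE, aWeD, aWeE, aWcD, aWcE, aUeD, aUeE, aUcD, aUcE. Columns: g/In, g/Out, g/Stay, h/In, h/Out, h/Stay.
{bWeD, bWeE} → row (3,1) (3,1) (3,1) (3,1) (3,1) (3,1)
{bWcD, bWcE} → row (3,3) (3,3) (3,3) (3,3) (3,3) (3,3)
{bUeD, bUeE, bUcD, bUcE} → row (7,7) (7,7) (7,7) (7,7) (7,7) (7,7)
{aWeD, aWcD, aUeD, aUcD} → row (1,3) (1,3) (1,3) (5,4) (2,2) (1,2)
{aWeE, aWcE, aUeE, aUcE} → row (7,3) (7,3) (7,3) (5,4) (2,2) (1,2)
That's 5 distinct rows out of 16 strategies.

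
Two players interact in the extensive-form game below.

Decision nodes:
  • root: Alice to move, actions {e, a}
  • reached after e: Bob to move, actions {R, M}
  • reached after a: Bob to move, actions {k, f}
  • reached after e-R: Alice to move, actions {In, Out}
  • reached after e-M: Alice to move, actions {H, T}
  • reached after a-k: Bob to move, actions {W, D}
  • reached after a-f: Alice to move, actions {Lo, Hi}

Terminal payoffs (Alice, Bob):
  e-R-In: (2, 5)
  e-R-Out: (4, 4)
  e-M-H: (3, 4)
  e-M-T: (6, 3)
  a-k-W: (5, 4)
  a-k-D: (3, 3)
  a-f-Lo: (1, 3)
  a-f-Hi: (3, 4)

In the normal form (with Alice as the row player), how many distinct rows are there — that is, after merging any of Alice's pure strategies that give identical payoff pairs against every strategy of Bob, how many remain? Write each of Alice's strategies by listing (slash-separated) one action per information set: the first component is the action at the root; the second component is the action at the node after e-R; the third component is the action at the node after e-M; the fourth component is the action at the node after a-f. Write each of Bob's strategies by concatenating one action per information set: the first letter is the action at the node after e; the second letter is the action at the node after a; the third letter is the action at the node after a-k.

Alice has 16 pure strategies: e/In/H/Lo, e/In/H/Hi, e/In/T/Lo, e/In/T/Hi, e/Out/H/Lo, e/Out/H/Hi, e/Out/T/Lo, e/Out/T/Hi, a/In/H/Lo, a/In/H/Hi, a/In/T/Lo, a/In/T/Hi, a/Out/H/Lo, a/Out/H/Hi, a/Out/T/Lo, a/Out/T/Hi. Columns: RkW, RkD, RfW, RfD, MkW, MkD, MfW, MfD.
{e/In/H/Lo, e/In/H/Hi} → row (2,5) (2,5) (2,5) (2,5) (3,4) (3,4) (3,4) (3,4)
{e/In/T/Lo, e/In/T/Hi} → row (2,5) (2,5) (2,5) (2,5) (6,3) (6,3) (6,3) (6,3)
{e/Out/H/Lo, e/Out/H/Hi} → row (4,4) (4,4) (4,4) (4,4) (3,4) (3,4) (3,4) (3,4)
{e/Out/T/Lo, e/Out/T/Hi} → row (4,4) (4,4) (4,4) (4,4) (6,3) (6,3) (6,3) (6,3)
{a/In/H/Lo, a/In/T/Lo, a/Out/H/Lo, a/Out/T/Lo} → row (5,4) (3,3) (1,3) (1,3) (5,4) (3,3) (1,3) (1,3)
{a/In/H/Hi, a/In/T/Hi, a/Out/H/Hi, a/Out/T/Hi} → row (5,4) (3,3) (3,4) (3,4) (5,4) (3,3) (3,4) (3,4)
That's 6 distinct rows out of 16 strategies.

6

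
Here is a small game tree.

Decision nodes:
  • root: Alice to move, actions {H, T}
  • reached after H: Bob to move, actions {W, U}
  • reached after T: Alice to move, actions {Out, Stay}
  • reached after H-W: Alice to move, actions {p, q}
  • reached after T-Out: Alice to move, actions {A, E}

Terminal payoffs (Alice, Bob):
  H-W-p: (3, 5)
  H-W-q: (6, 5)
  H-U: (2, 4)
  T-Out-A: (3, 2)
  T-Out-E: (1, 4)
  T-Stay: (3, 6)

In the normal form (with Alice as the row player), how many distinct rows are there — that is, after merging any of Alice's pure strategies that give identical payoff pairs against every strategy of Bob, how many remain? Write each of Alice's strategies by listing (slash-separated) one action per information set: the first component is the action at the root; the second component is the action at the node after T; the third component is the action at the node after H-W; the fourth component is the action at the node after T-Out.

Alice has 16 pure strategies: H/Out/p/A, H/Out/p/E, H/Out/q/A, H/Out/q/E, H/Stay/p/A, H/Stay/p/E, H/Stay/q/A, H/Stay/q/E, T/Out/p/A, T/Out/p/E, T/Out/q/A, T/Out/q/E, T/Stay/p/A, T/Stay/p/E, T/Stay/q/A, T/Stay/q/E. Columns: W, U.
{H/Out/p/A, H/Out/p/E, H/Stay/p/A, H/Stay/p/E} → row (3,5) (2,4)
{H/Out/q/A, H/Out/q/E, H/Stay/q/A, H/Stay/q/E} → row (6,5) (2,4)
{T/Out/p/A, T/Out/q/A} → row (3,2) (3,2)
{T/Out/p/E, T/Out/q/E} → row (1,4) (1,4)
{T/Stay/p/A, T/Stay/p/E, T/Stay/q/A, T/Stay/q/E} → row (3,6) (3,6)
That's 5 distinct rows out of 16 strategies.

5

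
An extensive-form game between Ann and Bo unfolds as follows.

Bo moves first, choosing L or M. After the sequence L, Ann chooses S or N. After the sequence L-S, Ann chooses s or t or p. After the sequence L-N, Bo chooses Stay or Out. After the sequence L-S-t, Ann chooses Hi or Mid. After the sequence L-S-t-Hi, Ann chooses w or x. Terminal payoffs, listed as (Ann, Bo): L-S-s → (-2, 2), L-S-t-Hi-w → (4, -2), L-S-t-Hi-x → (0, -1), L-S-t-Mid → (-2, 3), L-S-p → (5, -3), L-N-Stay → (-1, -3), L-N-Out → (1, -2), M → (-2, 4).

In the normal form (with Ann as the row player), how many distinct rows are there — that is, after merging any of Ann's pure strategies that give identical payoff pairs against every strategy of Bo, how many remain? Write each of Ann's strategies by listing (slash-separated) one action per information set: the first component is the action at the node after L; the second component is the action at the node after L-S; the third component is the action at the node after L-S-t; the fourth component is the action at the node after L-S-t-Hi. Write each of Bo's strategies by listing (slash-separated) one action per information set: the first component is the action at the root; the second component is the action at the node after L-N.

6

Ann has 24 pure strategies: S/s/Hi/w, S/s/Hi/x, S/s/Mid/w, S/s/Mid/x, S/t/Hi/w, S/t/Hi/x, S/t/Mid/w, S/t/Mid/x, S/p/Hi/w, S/p/Hi/x, S/p/Mid/w, S/p/Mid/x, N/s/Hi/w, N/s/Hi/x, N/s/Mid/w, N/s/Mid/x, N/t/Hi/w, N/t/Hi/x, N/t/Mid/w, N/t/Mid/x, N/p/Hi/w, N/p/Hi/x, N/p/Mid/w, N/p/Mid/x. Columns: L/Stay, L/Out, M/Stay, M/Out.
{S/s/Hi/w, S/s/Hi/x, S/s/Mid/w, S/s/Mid/x} → row (-2,2) (-2,2) (-2,4) (-2,4)
{S/t/Hi/w} → row (4,-2) (4,-2) (-2,4) (-2,4)
{S/t/Hi/x} → row (0,-1) (0,-1) (-2,4) (-2,4)
{S/t/Mid/w, S/t/Mid/x} → row (-2,3) (-2,3) (-2,4) (-2,4)
{S/p/Hi/w, S/p/Hi/x, S/p/Mid/w, S/p/Mid/x} → row (5,-3) (5,-3) (-2,4) (-2,4)
{N/s/Hi/w, N/s/Hi/x, N/s/Mid/w, N/s/Mid/x, N/t/Hi/w, N/t/Hi/x, N/t/Mid/w, N/t/Mid/x, N/p/Hi/w, N/p/Hi/x, N/p/Mid/w, N/p/Mid/x} → row (-1,-3) (1,-2) (-2,4) (-2,4)
That's 6 distinct rows out of 24 strategies.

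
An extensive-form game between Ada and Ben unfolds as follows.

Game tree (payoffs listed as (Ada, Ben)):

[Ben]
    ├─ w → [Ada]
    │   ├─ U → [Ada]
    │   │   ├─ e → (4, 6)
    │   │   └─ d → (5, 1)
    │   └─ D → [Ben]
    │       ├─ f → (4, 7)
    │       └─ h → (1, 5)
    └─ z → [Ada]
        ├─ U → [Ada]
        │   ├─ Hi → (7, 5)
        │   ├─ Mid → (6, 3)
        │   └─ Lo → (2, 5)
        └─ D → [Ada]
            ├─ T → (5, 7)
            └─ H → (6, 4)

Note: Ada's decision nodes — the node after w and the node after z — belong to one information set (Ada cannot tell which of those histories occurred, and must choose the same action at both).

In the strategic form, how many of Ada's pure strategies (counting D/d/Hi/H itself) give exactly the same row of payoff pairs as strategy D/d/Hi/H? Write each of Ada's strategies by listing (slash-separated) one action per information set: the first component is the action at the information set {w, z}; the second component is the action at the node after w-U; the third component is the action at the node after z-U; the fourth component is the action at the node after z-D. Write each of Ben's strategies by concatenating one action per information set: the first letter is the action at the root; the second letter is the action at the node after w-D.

Row for D/d/Hi/H (columns wf, wh, zf, zh): (4,7) (1,5) (6,4) (6,4).
Under D/d/Hi/H, Ada's choice at the node after w-U and at the node after z-U can never be reached regardless of what Ben does, so varying those choices leaves every outcome unchanged.
Holding the reachable choices fixed and varying the unreachable ones freely already gives 2 × 3 = 6 equivalent strategies.
No other strategy reproduces this row, so those 6 are the full class: D/e/Hi/H, D/e/Mid/H, D/e/Lo/H, D/d/Hi/H, D/d/Mid/H, D/d/Lo/H.

6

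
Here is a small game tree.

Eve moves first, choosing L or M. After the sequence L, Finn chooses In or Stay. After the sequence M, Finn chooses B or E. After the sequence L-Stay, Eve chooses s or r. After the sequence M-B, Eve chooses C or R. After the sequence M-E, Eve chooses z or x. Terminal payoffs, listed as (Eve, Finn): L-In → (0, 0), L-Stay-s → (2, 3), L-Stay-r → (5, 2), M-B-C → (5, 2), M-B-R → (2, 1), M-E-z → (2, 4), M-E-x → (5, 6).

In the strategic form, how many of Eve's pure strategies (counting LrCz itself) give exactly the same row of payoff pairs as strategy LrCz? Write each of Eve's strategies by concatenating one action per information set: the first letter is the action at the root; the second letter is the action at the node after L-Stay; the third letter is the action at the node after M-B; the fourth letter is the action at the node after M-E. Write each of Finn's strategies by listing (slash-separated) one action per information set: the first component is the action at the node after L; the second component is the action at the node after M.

4

Row for LrCz (columns In/B, In/E, Stay/B, Stay/E): (0,0) (0,0) (5,2) (5,2).
Under LrCz, Eve's choice at the node after M-B and at the node after M-E can never be reached regardless of what Finn does, so varying those choices leaves every outcome unchanged.
Holding the reachable choices fixed and varying the unreachable ones freely already gives 2 × 2 = 4 equivalent strategies.
No other strategy reproduces this row, so those 4 are the full class: LrCz, LrCx, LrRz, LrRx.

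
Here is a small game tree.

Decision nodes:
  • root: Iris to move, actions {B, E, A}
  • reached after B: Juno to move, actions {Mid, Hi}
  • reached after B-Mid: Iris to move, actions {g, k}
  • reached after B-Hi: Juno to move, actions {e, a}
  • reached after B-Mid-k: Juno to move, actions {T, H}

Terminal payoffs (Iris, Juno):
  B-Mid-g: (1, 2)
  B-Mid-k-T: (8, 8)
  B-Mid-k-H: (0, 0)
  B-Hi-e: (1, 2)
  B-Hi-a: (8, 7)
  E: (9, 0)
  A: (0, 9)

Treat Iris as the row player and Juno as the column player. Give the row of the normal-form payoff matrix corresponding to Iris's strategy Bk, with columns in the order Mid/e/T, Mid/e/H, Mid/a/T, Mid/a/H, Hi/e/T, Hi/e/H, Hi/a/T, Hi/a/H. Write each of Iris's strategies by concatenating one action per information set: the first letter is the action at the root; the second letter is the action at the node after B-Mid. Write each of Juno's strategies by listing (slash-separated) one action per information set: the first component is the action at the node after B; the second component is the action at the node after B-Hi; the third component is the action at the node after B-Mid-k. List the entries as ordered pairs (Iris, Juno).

vs Mid/e/T: Iris plays B → Juno plays Mid at [B] → Iris plays k at [B-Mid] → Juno plays T at [B-Mid-k] → (8, 8)
vs Mid/e/H: Iris plays B → Juno plays Mid at [B] → Iris plays k at [B-Mid] → Juno plays H at [B-Mid-k] → (0, 0)
vs Mid/a/T: Iris plays B → Juno plays Mid at [B] → Iris plays k at [B-Mid] → Juno plays T at [B-Mid-k] → (8, 8)
vs Mid/a/H: Iris plays B → Juno plays Mid at [B] → Iris plays k at [B-Mid] → Juno plays H at [B-Mid-k] → (0, 0)
vs Hi/e/T: Iris plays B → Juno plays Hi at [B] → Juno plays e at [B-Hi] → (1, 2)
vs Hi/e/H: Iris plays B → Juno plays Hi at [B] → Juno plays e at [B-Hi] → (1, 2)
vs Hi/a/T: Iris plays B → Juno plays Hi at [B] → Juno plays a at [B-Hi] → (8, 7)
vs Hi/a/H: Iris plays B → Juno plays Hi at [B] → Juno plays a at [B-Hi] → (8, 7)

(8,8) (0,0) (8,8) (0,0) (1,2) (1,2) (8,7) (8,7)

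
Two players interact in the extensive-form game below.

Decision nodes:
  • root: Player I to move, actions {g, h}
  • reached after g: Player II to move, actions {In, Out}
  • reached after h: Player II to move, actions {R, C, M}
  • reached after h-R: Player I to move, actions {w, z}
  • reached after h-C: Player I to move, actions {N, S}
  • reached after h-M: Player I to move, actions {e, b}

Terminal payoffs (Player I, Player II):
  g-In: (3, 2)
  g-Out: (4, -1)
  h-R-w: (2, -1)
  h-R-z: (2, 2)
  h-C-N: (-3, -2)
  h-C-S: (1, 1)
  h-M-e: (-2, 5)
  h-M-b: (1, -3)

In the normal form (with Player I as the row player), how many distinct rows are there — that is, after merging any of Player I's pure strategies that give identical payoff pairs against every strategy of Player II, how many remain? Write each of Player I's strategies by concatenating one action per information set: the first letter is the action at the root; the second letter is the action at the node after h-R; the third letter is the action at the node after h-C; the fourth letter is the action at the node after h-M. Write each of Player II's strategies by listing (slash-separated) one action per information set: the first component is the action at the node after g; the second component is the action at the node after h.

Player I has 16 pure strategies: gwNe, gwNb, gwSe, gwSb, gzNe, gzNb, gzSe, gzSb, hwNe, hwNb, hwSe, hwSb, hzNe, hzNb, hzSe, hzSb. Columns: In/R, In/C, In/M, Out/R, Out/C, Out/M.
{gwNe, gwNb, gwSe, gwSb, gzNe, gzNb, gzSe, gzSb} → row (3,2) (3,2) (3,2) (4,-1) (4,-1) (4,-1)
{hwNe} → row (2,-1) (-3,-2) (-2,5) (2,-1) (-3,-2) (-2,5)
{hwNb} → row (2,-1) (-3,-2) (1,-3) (2,-1) (-3,-2) (1,-3)
{hwSe} → row (2,-1) (1,1) (-2,5) (2,-1) (1,1) (-2,5)
{hwSb} → row (2,-1) (1,1) (1,-3) (2,-1) (1,1) (1,-3)
{hzNe} → row (2,2) (-3,-2) (-2,5) (2,2) (-3,-2) (-2,5)
{hzNb} → row (2,2) (-3,-2) (1,-3) (2,2) (-3,-2) (1,-3)
{hzSe} → row (2,2) (1,1) (-2,5) (2,2) (1,1) (-2,5)
{hzSb} → row (2,2) (1,1) (1,-3) (2,2) (1,1) (1,-3)
That's 9 distinct rows out of 16 strategies.

9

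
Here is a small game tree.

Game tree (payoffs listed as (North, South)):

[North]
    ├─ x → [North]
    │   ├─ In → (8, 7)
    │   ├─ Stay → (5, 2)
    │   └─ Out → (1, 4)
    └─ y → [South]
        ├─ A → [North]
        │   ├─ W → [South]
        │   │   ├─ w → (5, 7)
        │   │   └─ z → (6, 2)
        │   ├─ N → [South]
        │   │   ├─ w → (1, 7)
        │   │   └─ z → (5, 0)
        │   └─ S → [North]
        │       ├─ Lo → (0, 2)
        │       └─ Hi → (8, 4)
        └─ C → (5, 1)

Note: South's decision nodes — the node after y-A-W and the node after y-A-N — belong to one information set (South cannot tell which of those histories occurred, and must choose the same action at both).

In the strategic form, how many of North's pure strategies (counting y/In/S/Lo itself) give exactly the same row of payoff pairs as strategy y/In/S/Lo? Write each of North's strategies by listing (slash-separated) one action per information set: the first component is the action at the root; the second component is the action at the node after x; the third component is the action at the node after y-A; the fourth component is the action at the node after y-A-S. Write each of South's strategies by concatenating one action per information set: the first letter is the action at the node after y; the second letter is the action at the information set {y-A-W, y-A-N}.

Row for y/In/S/Lo (columns Aw, Az, Cw, Cz): (0,2) (0,2) (5,1) (5,1).
Under y/In/S/Lo, North's choice at the node after x can never be reached regardless of what South does, so varying those choices leaves every outcome unchanged.
Holding the reachable choices fixed and varying the unreachable one freely already gives 3 equivalent strategies.
No other strategy reproduces this row, so those 3 are the full class: y/In/S/Lo, y/Stay/S/Lo, y/Out/S/Lo.

3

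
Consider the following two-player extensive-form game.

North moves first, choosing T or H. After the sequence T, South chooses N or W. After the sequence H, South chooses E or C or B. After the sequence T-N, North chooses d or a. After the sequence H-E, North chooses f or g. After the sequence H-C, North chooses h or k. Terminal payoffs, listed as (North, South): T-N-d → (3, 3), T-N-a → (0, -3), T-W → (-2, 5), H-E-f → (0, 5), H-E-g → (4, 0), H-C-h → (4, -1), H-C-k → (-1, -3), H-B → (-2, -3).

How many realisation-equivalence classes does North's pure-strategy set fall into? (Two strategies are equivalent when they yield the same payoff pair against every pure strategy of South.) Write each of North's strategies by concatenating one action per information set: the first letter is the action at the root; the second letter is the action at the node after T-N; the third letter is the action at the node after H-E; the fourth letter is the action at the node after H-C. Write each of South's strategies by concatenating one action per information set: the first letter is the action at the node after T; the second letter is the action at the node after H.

6

North has 16 pure strategies: Tdfh, Tdfk, Tdgh, Tdgk, Tafh, Tafk, Tagh, Tagk, Hdfh, Hdfk, Hdgh, Hdgk, Hafh, Hafk, Hagh, Hagk. Columns: NE, NC, NB, WE, WC, WB.
{Tdfh, Tdfk, Tdgh, Tdgk} → row (3,3) (3,3) (3,3) (-2,5) (-2,5) (-2,5)
{Tafh, Tafk, Tagh, Tagk} → row (0,-3) (0,-3) (0,-3) (-2,5) (-2,5) (-2,5)
{Hdfh, Hafh} → row (0,5) (4,-1) (-2,-3) (0,5) (4,-1) (-2,-3)
{Hdfk, Hafk} → row (0,5) (-1,-3) (-2,-3) (0,5) (-1,-3) (-2,-3)
{Hdgh, Hagh} → row (4,0) (4,-1) (-2,-3) (4,0) (4,-1) (-2,-3)
{Hdgk, Hagk} → row (4,0) (-1,-3) (-2,-3) (4,0) (-1,-3) (-2,-3)
That's 6 distinct rows out of 16 strategies.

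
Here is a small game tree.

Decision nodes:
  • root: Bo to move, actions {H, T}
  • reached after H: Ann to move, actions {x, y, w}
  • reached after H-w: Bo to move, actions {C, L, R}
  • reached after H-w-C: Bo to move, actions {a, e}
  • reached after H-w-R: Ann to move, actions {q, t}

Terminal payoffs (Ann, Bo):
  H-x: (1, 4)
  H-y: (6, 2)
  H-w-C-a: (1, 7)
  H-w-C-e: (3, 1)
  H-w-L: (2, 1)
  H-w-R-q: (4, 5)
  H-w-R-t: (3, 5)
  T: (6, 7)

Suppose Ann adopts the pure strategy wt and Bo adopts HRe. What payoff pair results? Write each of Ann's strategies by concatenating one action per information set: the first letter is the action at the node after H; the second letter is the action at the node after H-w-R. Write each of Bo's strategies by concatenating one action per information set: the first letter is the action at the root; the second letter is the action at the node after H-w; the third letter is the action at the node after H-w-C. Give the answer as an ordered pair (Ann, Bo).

Trace the play path from the root:
  Bo plays H
  Ann plays w at [H]
  Bo plays R at [H-w]
  Ann plays t at [H-w-R]
→ terminal payoff (3, 5).
(Bo's choice at the node after H-w-C is never reached on this path, so it doesn't affect the outcome.)

(3, 5)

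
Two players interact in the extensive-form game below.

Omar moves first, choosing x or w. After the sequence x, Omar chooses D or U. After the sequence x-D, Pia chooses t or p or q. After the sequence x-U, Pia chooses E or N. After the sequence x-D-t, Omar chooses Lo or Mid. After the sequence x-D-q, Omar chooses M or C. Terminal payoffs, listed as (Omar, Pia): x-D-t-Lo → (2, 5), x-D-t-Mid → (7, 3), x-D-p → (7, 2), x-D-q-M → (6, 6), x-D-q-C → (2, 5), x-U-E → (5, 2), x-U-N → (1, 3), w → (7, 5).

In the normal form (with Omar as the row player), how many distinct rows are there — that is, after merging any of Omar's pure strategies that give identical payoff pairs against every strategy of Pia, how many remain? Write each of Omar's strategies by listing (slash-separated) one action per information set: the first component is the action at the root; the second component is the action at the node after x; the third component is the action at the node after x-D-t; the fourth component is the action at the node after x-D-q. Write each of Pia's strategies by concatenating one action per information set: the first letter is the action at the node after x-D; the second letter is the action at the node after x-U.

6

Omar has 16 pure strategies: x/D/Lo/M, x/D/Lo/C, x/D/Mid/M, x/D/Mid/C, x/U/Lo/M, x/U/Lo/C, x/U/Mid/M, x/U/Mid/C, w/D/Lo/M, w/D/Lo/C, w/D/Mid/M, w/D/Mid/C, w/U/Lo/M, w/U/Lo/C, w/U/Mid/M, w/U/Mid/C. Columns: tE, tN, pE, pN, qE, qN.
{x/D/Lo/M} → row (2,5) (2,5) (7,2) (7,2) (6,6) (6,6)
{x/D/Lo/C} → row (2,5) (2,5) (7,2) (7,2) (2,5) (2,5)
{x/D/Mid/M} → row (7,3) (7,3) (7,2) (7,2) (6,6) (6,6)
{x/D/Mid/C} → row (7,3) (7,3) (7,2) (7,2) (2,5) (2,5)
{x/U/Lo/M, x/U/Lo/C, x/U/Mid/M, x/U/Mid/C} → row (5,2) (1,3) (5,2) (1,3) (5,2) (1,3)
{w/D/Lo/M, w/D/Lo/C, w/D/Mid/M, w/D/Mid/C, w/U/Lo/M, w/U/Lo/C, w/U/Mid/M, w/U/Mid/C} → row (7,5) (7,5) (7,5) (7,5) (7,5) (7,5)
That's 6 distinct rows out of 16 strategies.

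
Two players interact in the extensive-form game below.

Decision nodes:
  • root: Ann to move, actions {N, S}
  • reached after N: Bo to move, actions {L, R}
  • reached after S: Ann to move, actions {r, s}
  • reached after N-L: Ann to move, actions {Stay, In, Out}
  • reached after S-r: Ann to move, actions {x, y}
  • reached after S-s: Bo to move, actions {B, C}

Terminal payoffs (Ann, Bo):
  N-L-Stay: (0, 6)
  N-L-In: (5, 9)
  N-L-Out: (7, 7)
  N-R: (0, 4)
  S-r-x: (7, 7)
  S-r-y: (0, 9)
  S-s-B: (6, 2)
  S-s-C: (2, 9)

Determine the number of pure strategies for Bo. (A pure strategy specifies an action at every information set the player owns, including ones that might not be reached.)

Bo owns the node after N with actions {L, R} — two choices.
Bo owns the node after S-s with actions {B, C} — two choices.
A pure strategy fixes one action at each information set independently, so the count is the product 2 × 2 = 4.
(For reference, Ann has 24 pure strategies, giving a 4×24 normal-form matrix.)

4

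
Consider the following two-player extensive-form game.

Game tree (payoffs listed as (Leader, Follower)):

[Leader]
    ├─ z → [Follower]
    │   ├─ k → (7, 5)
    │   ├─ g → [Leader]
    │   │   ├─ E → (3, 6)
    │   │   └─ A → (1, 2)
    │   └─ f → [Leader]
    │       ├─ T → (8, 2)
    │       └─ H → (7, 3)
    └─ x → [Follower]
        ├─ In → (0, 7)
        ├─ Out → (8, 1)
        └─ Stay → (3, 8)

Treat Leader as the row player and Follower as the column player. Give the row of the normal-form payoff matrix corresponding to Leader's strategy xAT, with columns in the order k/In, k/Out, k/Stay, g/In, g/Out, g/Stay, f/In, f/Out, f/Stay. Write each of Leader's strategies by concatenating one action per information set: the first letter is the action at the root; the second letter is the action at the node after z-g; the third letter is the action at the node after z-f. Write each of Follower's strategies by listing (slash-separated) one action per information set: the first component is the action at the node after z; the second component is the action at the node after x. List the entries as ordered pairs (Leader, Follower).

vs k/In: Leader plays x → Follower plays In at [x] → (0, 7)
vs k/Out: Leader plays x → Follower plays Out at [x] → (8, 1)
vs k/Stay: Leader plays x → Follower plays Stay at [x] → (3, 8)
vs g/In: Leader plays x → Follower plays In at [x] → (0, 7)
vs g/Out: Leader plays x → Follower plays Out at [x] → (8, 1)
vs g/Stay: Leader plays x → Follower plays Stay at [x] → (3, 8)
vs f/In: Leader plays x → Follower plays In at [x] → (0, 7)
vs f/Out: Leader plays x → Follower plays Out at [x] → (8, 1)
vs f/Stay: Leader plays x → Follower plays Stay at [x] → (3, 8)

(0,7) (8,1) (3,8) (0,7) (8,1) (3,8) (0,7) (8,1) (3,8)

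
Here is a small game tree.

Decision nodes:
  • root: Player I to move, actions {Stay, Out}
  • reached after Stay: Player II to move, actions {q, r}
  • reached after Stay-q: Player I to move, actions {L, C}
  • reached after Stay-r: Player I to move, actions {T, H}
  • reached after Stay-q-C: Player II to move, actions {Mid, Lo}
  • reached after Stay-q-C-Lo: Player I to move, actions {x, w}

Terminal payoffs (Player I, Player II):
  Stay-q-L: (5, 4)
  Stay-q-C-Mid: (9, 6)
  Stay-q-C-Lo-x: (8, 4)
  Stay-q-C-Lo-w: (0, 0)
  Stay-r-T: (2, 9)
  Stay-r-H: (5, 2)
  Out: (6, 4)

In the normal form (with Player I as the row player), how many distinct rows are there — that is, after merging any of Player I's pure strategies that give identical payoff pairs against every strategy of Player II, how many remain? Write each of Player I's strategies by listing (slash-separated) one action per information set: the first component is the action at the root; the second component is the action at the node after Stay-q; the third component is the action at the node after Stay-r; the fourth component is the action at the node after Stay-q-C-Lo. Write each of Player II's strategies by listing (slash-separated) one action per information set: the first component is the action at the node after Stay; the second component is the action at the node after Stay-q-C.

Player I has 16 pure strategies: Stay/L/T/x, Stay/L/T/w, Stay/L/H/x, Stay/L/H/w, Stay/C/T/x, Stay/C/T/w, Stay/C/H/x, Stay/C/H/w, Out/L/T/x, Out/L/T/w, Out/L/H/x, Out/L/H/w, Out/C/T/x, Out/C/T/w, Out/C/H/x, Out/C/H/w. Columns: q/Mid, q/Lo, r/Mid, r/Lo.
{Stay/L/T/x, Stay/L/T/w} → row (5,4) (5,4) (2,9) (2,9)
{Stay/L/H/x, Stay/L/H/w} → row (5,4) (5,4) (5,2) (5,2)
{Stay/C/T/x} → row (9,6) (8,4) (2,9) (2,9)
{Stay/C/T/w} → row (9,6) (0,0) (2,9) (2,9)
{Stay/C/H/x} → row (9,6) (8,4) (5,2) (5,2)
{Stay/C/H/w} → row (9,6) (0,0) (5,2) (5,2)
{Out/L/T/x, Out/L/T/w, Out/L/H/x, Out/L/H/w, Out/C/T/x, Out/C/T/w, Out/C/H/x, Out/C/H/w} → row (6,4) (6,4) (6,4) (6,4)
That's 7 distinct rows out of 16 strategies.

7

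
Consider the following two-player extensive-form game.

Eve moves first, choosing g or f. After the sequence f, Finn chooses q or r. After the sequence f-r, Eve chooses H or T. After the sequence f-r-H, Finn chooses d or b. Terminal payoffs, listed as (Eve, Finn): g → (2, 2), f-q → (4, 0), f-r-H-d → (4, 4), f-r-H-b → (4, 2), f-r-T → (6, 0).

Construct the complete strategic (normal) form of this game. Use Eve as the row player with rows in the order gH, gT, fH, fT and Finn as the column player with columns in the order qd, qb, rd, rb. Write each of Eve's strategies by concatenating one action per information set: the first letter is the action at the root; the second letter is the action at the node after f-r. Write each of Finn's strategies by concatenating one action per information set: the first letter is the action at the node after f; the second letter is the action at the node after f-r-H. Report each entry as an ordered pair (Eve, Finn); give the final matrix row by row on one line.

gH: (2,2) (2,2) (2,2) (2,2) | gT: (2,2) (2,2) (2,2) (2,2) | fH: (4,0) (4,0) (4,4) (4,2) | fT: (4,0) (4,0) (6,0) (6,0)

           qd       qb       rd       rb
  gH    (2,2)    (2,2)    (2,2)    (2,2)
  gT    (2,2)    (2,2)    (2,2)    (2,2)
  fH    (4,0)    (4,0)    (4,4)    (4,2)
  fT    (4,0)    (4,0)    (6,0)    (6,0)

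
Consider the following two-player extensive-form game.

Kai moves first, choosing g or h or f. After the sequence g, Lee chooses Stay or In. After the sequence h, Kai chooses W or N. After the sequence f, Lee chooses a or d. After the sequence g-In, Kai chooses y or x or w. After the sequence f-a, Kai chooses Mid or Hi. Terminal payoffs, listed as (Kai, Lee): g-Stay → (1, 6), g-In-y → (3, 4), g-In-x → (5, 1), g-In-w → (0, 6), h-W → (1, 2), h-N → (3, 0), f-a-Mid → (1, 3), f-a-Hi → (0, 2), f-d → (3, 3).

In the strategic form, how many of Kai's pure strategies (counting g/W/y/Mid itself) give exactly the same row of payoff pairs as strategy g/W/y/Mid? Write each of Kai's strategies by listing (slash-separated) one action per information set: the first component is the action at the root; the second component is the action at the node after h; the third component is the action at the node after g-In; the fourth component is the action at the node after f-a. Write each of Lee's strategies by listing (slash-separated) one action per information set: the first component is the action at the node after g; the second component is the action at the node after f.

4

Row for g/W/y/Mid (columns Stay/a, Stay/d, In/a, In/d): (1,6) (1,6) (3,4) (3,4).
Under g/W/y/Mid, Kai's choice at the node after h and at the node after f-a can never be reached regardless of what Lee does, so varying those choices leaves every outcome unchanged.
Holding the reachable choices fixed and varying the unreachable ones freely already gives 2 × 2 = 4 equivalent strategies.
No other strategy reproduces this row, so those 4 are the full class: g/W/y/Mid, g/W/y/Hi, g/N/y/Mid, g/N/y/Hi.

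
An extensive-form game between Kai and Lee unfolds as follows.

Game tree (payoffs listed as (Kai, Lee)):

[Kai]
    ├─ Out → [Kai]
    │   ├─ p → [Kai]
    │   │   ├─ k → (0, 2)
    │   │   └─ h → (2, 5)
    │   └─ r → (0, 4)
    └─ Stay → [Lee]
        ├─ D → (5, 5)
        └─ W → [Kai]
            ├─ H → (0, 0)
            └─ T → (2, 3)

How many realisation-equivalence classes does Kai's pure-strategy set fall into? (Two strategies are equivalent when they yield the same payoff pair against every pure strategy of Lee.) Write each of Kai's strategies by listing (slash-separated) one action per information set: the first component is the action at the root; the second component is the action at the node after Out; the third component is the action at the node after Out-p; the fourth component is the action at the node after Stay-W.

Kai has 16 pure strategies: Out/p/k/H, Out/p/k/T, Out/p/h/H, Out/p/h/T, Out/r/k/H, Out/r/k/T, Out/r/h/H, Out/r/h/T, Stay/p/k/H, Stay/p/k/T, Stay/p/h/H, Stay/p/h/T, Stay/r/k/H, Stay/r/k/T, Stay/r/h/H, Stay/r/h/T. Columns: D, W.
{Out/p/k/H, Out/p/k/T} → row (0,2) (0,2)
{Out/p/h/H, Out/p/h/T} → row (2,5) (2,5)
{Out/r/k/H, Out/r/k/T, Out/r/h/H, Out/r/h/T} → row (0,4) (0,4)
{Stay/p/k/H, Stay/p/h/H, Stay/r/k/H, Stay/r/h/H} → row (5,5) (0,0)
{Stay/p/k/T, Stay/p/h/T, Stay/r/k/T, Stay/r/h/T} → row (5,5) (2,3)
That's 5 distinct rows out of 16 strategies.

5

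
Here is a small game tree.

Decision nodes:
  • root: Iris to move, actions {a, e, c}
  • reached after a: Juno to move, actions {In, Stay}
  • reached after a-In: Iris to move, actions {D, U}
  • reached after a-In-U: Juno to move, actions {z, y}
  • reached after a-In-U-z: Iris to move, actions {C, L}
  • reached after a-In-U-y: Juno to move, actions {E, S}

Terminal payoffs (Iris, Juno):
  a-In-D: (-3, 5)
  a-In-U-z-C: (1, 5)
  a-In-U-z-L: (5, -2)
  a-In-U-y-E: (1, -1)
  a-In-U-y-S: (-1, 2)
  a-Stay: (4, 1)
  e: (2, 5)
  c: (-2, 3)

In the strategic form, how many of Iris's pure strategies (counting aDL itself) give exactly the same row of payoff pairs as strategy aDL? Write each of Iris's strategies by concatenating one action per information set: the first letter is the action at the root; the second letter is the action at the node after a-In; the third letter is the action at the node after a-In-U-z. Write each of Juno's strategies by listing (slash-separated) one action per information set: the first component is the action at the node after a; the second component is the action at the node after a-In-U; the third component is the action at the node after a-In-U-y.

Row for aDL (columns In/z/E, In/z/S, In/y/E, In/y/S, Stay/z/E, Stay/z/S, Stay/y/E, Stay/y/S): (-3,5) (-3,5) (-3,5) (-3,5) (4,1) (4,1) (4,1) (4,1).
Under aDL, Iris's choice at the node after a-In-U-z can never be reached regardless of what Juno does, so varying those choices leaves every outcome unchanged.
Holding the reachable choices fixed and varying the unreachable one freely already gives 2 equivalent strategies.
No other strategy reproduces this row, so those 2 are the full class: aDC, aDL.

2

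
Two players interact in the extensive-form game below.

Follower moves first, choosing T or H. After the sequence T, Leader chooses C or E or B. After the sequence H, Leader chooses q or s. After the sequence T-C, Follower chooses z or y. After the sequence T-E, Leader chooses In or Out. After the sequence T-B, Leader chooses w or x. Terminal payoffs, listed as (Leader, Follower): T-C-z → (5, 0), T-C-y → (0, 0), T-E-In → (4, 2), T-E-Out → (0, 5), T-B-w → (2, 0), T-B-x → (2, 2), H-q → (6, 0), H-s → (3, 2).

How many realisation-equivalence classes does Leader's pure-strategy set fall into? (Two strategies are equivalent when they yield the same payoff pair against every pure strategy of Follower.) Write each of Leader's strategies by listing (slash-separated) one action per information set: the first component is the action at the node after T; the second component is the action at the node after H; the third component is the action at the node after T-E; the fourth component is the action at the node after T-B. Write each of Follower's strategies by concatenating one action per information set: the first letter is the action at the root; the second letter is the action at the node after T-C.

Leader has 24 pure strategies: C/q/In/w, C/q/In/x, C/q/Out/w, C/q/Out/x, C/s/In/w, C/s/In/x, C/s/Out/w, C/s/Out/x, E/q/In/w, E/q/In/x, E/q/Out/w, E/q/Out/x, E/s/In/w, E/s/In/x, E/s/Out/w, E/s/Out/x, B/q/In/w, B/q/In/x, B/q/Out/w, B/q/Out/x, B/s/In/w, B/s/In/x, B/s/Out/w, B/s/Out/x. Columns: Tz, Ty, Hz, Hy.
{C/q/In/w, C/q/In/x, C/q/Out/w, C/q/Out/x} → row (5,0) (0,0) (6,0) (6,0)
{C/s/In/w, C/s/In/x, C/s/Out/w, C/s/Out/x} → row (5,0) (0,0) (3,2) (3,2)
{E/q/In/w, E/q/In/x} → row (4,2) (4,2) (6,0) (6,0)
{E/q/Out/w, E/q/Out/x} → row (0,5) (0,5) (6,0) (6,0)
{E/s/In/w, E/s/In/x} → row (4,2) (4,2) (3,2) (3,2)
{E/s/Out/w, E/s/Out/x} → row (0,5) (0,5) (3,2) (3,2)
{B/q/In/w, B/q/Out/w} → row (2,0) (2,0) (6,0) (6,0)
{B/q/In/x, B/q/Out/x} → row (2,2) (2,2) (6,0) (6,0)
{B/s/In/w, B/s/Out/w} → row (2,0) (2,0) (3,2) (3,2)
{B/s/In/x, B/s/Out/x} → row (2,2) (2,2) (3,2) (3,2)
That's 10 distinct rows out of 24 strategies.

10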